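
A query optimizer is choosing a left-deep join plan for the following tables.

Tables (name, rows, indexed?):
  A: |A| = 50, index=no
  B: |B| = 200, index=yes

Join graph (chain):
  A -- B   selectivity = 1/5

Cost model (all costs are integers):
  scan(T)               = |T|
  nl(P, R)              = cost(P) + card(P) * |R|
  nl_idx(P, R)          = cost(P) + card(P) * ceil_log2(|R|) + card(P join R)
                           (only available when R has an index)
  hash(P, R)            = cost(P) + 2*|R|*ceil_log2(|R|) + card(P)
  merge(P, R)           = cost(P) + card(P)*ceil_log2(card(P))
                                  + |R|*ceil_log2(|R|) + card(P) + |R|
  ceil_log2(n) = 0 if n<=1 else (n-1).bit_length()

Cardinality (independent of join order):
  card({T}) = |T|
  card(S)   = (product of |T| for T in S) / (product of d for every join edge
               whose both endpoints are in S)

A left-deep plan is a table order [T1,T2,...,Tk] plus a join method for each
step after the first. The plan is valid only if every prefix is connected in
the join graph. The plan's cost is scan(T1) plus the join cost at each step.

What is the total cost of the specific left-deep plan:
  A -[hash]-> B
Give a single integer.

step 1: scan A: cost=50, card=50
step 2: join B via hash
    card(P join B) = 50*200/(5) = 2000
    cost = 50 + 2*200*8 + 50 = 3300

3300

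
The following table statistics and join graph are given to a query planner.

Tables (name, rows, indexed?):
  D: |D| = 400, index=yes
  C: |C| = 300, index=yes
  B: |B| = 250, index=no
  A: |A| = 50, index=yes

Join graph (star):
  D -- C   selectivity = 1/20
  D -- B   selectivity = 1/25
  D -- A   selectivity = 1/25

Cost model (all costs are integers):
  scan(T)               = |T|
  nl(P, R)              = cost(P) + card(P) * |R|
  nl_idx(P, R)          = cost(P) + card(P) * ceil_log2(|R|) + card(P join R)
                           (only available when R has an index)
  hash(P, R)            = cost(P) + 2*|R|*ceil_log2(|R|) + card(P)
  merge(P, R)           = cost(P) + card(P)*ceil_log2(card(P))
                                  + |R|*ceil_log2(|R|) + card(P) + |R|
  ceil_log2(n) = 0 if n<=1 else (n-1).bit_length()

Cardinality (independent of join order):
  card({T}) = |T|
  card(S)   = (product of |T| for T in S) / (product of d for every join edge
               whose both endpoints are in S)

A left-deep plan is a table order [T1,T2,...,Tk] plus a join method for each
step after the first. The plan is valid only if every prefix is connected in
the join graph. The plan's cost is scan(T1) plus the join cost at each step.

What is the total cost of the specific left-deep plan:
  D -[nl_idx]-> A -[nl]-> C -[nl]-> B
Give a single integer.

3243600

step 1: scan D: cost=400, card=400
step 2: join A via nl_idx
    card(P join A) = 400*50/(25) = 800
    cost = 400 + 400*6 + 800 = 3600
step 3: join C via nl
    card(P join C) = 800*300/(20) = 12000
    cost = 3600 + 800*300 = 243600
step 4: join B via nl
    card(P join B) = 12000*250/(25) = 120000
    cost = 243600 + 12000*250 = 3243600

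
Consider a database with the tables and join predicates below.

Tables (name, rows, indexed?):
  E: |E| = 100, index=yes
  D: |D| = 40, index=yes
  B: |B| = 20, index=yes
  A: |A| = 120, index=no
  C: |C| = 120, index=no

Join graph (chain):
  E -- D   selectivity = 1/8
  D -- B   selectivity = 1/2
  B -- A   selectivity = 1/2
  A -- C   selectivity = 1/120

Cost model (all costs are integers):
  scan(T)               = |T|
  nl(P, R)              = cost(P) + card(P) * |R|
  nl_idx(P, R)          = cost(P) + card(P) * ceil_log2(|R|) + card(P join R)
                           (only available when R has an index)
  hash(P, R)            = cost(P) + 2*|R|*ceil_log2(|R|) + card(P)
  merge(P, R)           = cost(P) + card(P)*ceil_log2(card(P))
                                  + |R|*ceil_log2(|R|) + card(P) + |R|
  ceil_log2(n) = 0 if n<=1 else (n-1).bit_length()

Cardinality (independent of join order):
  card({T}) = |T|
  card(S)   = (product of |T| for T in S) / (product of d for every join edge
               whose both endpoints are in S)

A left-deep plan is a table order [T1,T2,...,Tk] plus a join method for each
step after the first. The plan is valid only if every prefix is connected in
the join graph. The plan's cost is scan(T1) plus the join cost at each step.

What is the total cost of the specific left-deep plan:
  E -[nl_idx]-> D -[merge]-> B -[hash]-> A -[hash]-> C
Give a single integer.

step 1: scan E: cost=100, card=100
step 2: join D via nl_idx
    card(P join D) = 100*40/(8) = 500
    cost = 100 + 100*6 + 500 = 1200
step 3: join B via merge
    card(P join B) = 500*20/(2) = 5000
    cost = 1200 + 500*9 + 20*5 + 500 + 20 = 6320
step 4: join A via hash
    card(P join A) = 5000*120/(2) = 300000
    cost = 6320 + 2*120*7 + 5000 = 13000
step 5: join C via hash
    card(P join C) = 300000*120/(120) = 300000
    cost = 13000 + 2*120*7 + 300000 = 314680

314680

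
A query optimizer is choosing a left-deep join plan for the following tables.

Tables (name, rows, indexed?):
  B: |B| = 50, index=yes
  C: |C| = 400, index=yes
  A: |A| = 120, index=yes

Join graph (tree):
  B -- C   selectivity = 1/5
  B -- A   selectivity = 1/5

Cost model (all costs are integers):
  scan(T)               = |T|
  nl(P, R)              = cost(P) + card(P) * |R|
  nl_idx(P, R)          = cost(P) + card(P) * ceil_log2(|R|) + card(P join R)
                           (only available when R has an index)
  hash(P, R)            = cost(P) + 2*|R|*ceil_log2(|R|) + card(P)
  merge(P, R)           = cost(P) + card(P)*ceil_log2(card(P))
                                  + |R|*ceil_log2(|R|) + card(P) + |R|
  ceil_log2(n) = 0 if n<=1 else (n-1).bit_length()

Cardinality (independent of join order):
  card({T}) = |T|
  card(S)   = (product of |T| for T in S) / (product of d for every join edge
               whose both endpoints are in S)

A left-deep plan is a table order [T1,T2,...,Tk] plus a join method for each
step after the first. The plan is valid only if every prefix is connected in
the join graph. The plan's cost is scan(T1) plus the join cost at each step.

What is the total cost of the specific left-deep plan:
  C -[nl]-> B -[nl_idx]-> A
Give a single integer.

144400

step 1: scan C: cost=400, card=400
step 2: join B via nl
    card(P join B) = 400*50/(5) = 4000
    cost = 400 + 400*50 = 20400
step 3: join A via nl_idx
    card(P join A) = 4000*120/(5) = 96000
    cost = 20400 + 4000*7 + 96000 = 144400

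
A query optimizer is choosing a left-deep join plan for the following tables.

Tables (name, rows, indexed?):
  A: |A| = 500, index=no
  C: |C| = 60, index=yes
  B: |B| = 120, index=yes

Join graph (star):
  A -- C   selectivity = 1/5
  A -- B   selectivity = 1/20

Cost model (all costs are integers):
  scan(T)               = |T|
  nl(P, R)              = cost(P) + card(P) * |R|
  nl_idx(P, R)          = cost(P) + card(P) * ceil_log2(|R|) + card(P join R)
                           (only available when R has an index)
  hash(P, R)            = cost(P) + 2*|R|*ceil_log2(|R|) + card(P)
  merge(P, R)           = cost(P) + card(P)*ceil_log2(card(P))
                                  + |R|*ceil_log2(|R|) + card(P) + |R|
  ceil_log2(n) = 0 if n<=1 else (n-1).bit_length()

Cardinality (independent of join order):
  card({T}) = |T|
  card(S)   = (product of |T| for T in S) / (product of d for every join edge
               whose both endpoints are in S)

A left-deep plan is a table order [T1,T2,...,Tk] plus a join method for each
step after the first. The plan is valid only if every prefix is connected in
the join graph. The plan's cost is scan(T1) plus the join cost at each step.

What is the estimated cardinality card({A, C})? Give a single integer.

Tables in S: A(500), C(60)
Edges inside S: A-C(d=5)
numerator = 500 * 60 = 30000
denominator = 5 = 5
card(S) = 30000 / 5 = 6000

6000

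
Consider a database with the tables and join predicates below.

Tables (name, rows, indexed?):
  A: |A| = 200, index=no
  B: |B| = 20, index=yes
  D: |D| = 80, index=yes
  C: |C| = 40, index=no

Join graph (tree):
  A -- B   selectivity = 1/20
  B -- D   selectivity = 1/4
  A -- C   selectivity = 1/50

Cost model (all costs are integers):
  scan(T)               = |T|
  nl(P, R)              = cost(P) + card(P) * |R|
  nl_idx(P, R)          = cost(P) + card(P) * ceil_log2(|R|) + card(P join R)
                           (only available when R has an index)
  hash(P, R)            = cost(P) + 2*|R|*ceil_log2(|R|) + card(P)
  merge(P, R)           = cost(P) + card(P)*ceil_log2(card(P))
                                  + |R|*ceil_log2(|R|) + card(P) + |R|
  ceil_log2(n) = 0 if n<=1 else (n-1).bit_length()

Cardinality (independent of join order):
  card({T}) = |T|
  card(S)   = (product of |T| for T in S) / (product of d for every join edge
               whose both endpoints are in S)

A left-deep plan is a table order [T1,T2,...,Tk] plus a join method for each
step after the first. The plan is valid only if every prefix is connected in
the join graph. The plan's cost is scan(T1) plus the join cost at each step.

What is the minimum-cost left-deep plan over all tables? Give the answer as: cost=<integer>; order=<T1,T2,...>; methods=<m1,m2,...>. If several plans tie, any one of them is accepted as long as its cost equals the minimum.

cost=2520; order=A,C,B,D; methods=hash,hash,hash

Selinger DP (subsets sized 1..n):
  {A}: scan cost=200, card=200
  {B}: scan cost=20, card=20
  {D}: scan cost=80, card=80
  {C}: scan cost=40, card=40
  {AB}: card=200; try (B,hash)→600, (B,nl_idx)→1400, (A,merge)→1940, (B,merge)→2120, (A,hash)→3240, (A,nl)→4020 …(+1); best=600 via (B,hash)
  {AC}: card=160; try (C,hash)→880, (A,merge)→2120, (C,merge)→2280, (A,hash)→3280, (A,nl)→8040, (C,nl)→8200; best=880 via (C,hash)
  {BD}: card=400; try (B,hash)→360, (D,nl_idx)→560, (D,merge)→780, (B,merge)→840, (B,nl_idx)→880, (D,hash)→1160 …(+2); best=360 via (B,hash)
  {ABD}: card=4000; try (D,hash)→1920, (D,merge)→3040, (A,hash)→3960, (D,nl_idx)→6000, (A,merge)→6160, (D,nl)→16600 …(+1); best=1920 via (D,hash)
  {ABC}: card=160; try (B,hash)→1240, (C,hash)→1280, (B,nl_idx)→1840, (B,merge)→2440, (C,merge)→2680, (B,nl)→4080 …(+1); best=1240 via (B,hash)
  {ABCD}: card=3200; try (D,hash)→2520, (D,merge)→3320, (D,nl_idx)→5560, (C,hash)→6400, (D,nl)→14040, (C,merge)→54200 …(+1); best=2520 via (D,hash)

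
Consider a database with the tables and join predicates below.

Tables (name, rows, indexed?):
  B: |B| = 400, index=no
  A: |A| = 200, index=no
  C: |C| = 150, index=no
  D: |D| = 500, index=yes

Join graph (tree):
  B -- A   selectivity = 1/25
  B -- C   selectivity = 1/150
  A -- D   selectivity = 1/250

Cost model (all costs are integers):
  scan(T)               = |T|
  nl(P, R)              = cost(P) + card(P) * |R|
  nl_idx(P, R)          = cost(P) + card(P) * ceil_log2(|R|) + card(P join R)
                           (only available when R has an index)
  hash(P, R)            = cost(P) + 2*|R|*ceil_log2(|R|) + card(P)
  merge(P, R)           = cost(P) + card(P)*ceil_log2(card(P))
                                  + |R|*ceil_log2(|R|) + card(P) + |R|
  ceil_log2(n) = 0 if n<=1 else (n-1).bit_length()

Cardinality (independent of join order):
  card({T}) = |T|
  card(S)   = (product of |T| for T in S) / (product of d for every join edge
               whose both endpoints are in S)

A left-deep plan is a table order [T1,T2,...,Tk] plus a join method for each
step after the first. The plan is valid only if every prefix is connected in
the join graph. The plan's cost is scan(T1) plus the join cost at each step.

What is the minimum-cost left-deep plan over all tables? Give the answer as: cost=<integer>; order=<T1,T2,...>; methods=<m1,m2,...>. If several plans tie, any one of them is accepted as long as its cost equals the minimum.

Selinger DP (subsets sized 1..n):
  {B}: scan cost=400, card=400
  {A}: scan cost=200, card=200
  {C}: scan cost=150, card=150
  {D}: scan cost=500, card=500
  {AB}: card=3200; try (A,hash)→4000, (B,merge)→6000, (A,merge)→6200, (B,hash)→7600, (B,nl)→80200, (A,nl)→80400; best=4000 via (A,hash)
  {BC}: card=400; try (C,hash)→3200, (B,merge)→5500, (C,merge)→5750, (B,hash)→7500, (B,nl)→60150, (C,nl)→60400; best=3200 via (C,hash)
  {AD}: card=400; try (D,nl_idx)→2400, (A,hash)→4200, (D,merge)→7000, (A,merge)→7300, (D,hash)→9400, (D,nl)→100200 …(+1); best=2400 via (D,nl_idx)
  {ABC}: card=3200; try (A,hash)→6800, (A,merge)→9000, (C,hash)→9600, (C,merge)→46950, (A,nl)→83200, (C,nl)→484000; best=6800 via (A,hash)
  {ABD}: card=6400; try (B,hash)→10000, (B,merge)→10400, (D,hash)→16200, (D,nl_idx)→39200, (D,merge)→50600, (B,nl)→162400 …(+1); best=10000 via (B,hash)
  {ABCD}: card=6400; try (C,hash)→18800, (D,hash)→19000, (D,nl_idx)→42000, (D,merge)→53400, (C,merge)→100950, (C,nl)→970000 …(+1); best=18800 via (C,hash)

cost=18800; order=A,D,B,C; methods=nl_idx,hash,hash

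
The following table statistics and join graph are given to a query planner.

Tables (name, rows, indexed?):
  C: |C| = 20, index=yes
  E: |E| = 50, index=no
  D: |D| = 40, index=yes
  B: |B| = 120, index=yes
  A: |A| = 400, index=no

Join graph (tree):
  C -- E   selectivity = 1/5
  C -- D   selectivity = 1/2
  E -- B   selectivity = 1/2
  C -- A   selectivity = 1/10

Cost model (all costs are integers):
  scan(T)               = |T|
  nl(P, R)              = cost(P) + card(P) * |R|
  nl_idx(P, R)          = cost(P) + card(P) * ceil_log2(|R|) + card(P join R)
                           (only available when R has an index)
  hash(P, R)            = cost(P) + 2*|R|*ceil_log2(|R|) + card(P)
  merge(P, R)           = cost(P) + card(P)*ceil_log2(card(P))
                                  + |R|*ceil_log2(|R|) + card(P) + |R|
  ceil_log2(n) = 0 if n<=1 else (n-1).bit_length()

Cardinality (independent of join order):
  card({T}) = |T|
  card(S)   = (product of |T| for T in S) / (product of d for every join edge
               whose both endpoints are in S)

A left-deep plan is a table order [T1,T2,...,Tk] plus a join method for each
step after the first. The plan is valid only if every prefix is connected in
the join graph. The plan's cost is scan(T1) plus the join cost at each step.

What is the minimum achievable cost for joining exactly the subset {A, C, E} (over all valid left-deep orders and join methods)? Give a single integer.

Selinger DP over subsets of {A,C,E}:
  {C}: scan cost=20, card=20
  {E}: scan cost=50, card=50
  {A}: scan cost=400, card=400
  {CE}: card=200; try (C,hash)→300, (E,merge)→490, (C,nl_idx)→500, (C,merge)→520, (E,hash)→640, (E,nl)→1020 …(+1); best=300 via (C,hash)
  {AC}: card=800; try (C,hash)→1000, (C,nl_idx)→3200, (A,merge)→4140, (C,merge)→4520, (A,hash)→7240, (A,nl)→8020 …(+1); best=1000 via (C,hash)
  {ACE}: card=8000; try (E,hash)→2400, (A,merge)→6100, (A,hash)→7700, (E,merge)→10150, (E,nl)→41000, (A,nl)→80300; best=2400 via (E,hash)

2400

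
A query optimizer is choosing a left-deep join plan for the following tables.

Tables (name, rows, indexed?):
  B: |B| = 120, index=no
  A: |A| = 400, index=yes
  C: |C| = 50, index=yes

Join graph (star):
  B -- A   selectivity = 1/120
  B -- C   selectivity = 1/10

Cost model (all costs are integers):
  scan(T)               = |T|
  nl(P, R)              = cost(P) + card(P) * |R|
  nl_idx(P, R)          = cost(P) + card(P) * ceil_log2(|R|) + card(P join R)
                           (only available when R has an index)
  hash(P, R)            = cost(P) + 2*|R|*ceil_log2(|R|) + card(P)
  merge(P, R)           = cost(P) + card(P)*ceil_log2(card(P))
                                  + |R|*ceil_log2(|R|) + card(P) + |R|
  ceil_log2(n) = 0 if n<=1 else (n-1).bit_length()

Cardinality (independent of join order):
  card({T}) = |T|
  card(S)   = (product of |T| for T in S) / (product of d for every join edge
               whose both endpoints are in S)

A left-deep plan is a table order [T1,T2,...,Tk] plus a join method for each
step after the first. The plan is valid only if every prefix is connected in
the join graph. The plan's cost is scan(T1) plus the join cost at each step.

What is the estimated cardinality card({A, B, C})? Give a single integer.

Tables in S: A(400), B(120), C(50)
Edges inside S: B-A(d=120), B-C(d=10)
numerator = 400 * 120 * 50 = 2400000
denominator = 120 * 10 = 1200
card(S) = 2400000 / 1200 = 2000

2000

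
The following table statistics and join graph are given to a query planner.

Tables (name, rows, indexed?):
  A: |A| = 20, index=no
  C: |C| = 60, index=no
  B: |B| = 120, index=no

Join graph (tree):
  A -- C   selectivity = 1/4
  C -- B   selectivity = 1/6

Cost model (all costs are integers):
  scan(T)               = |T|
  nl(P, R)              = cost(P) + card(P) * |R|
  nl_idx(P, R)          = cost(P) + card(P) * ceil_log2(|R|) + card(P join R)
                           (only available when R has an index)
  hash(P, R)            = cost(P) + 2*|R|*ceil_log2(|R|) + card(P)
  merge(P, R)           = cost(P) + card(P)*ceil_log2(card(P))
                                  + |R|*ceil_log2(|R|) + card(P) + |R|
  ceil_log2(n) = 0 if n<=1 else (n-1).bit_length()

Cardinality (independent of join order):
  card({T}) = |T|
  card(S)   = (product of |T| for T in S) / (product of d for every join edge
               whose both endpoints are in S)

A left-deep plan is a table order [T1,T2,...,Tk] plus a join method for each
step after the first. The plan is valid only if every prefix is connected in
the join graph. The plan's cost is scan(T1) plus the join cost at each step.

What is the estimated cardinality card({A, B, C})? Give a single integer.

Tables in S: A(20), B(120), C(60)
Edges inside S: A-C(d=4), C-B(d=6)
numerator = 20 * 120 * 60 = 144000
denominator = 4 * 6 = 24
card(S) = 144000 / 24 = 6000

6000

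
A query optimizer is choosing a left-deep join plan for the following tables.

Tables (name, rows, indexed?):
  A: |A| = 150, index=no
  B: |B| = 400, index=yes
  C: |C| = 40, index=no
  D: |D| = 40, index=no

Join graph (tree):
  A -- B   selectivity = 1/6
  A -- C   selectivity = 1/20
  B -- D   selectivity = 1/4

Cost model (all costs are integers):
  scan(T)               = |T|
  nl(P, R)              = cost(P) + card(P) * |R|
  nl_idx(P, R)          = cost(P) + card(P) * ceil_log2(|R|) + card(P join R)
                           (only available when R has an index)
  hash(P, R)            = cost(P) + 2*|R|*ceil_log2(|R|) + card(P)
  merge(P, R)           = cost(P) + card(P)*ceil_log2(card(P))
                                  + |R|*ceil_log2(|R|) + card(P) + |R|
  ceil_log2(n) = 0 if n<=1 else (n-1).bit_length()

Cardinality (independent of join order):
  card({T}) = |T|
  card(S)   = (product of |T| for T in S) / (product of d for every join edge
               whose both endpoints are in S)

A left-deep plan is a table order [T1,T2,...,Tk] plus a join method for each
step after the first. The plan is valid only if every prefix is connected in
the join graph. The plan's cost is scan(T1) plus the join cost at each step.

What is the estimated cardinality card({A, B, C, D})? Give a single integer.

200000

Tables in S: A(150), B(400), C(40), D(40)
Edges inside S: A-B(d=6), A-C(d=20), B-D(d=4)
numerator = 150 * 400 * 40 * 40 = 96000000
denominator = 6 * 20 * 4 = 480
card(S) = 96000000 / 480 = 200000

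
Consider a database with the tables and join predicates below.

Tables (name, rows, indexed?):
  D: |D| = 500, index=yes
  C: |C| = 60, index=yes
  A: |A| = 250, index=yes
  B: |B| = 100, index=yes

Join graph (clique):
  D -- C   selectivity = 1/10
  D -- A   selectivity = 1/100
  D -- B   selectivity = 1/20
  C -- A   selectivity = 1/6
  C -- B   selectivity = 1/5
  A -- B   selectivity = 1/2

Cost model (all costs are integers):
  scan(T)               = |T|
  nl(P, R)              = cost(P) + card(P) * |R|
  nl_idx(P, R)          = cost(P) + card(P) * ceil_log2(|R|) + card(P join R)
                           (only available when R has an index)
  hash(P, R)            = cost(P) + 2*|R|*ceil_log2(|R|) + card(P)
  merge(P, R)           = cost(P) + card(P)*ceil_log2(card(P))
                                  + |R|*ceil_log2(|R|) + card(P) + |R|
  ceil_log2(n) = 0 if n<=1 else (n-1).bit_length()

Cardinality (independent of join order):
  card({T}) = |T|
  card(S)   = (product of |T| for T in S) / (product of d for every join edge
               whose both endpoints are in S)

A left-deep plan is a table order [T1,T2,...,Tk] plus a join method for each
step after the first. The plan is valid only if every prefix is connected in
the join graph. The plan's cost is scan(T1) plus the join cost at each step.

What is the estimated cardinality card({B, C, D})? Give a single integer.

3000

Tables in S: B(100), C(60), D(500)
Edges inside S: D-C(d=10), D-B(d=20), C-B(d=5)
numerator = 100 * 60 * 500 = 3000000
denominator = 10 * 20 * 5 = 1000
card(S) = 3000000 / 1000 = 3000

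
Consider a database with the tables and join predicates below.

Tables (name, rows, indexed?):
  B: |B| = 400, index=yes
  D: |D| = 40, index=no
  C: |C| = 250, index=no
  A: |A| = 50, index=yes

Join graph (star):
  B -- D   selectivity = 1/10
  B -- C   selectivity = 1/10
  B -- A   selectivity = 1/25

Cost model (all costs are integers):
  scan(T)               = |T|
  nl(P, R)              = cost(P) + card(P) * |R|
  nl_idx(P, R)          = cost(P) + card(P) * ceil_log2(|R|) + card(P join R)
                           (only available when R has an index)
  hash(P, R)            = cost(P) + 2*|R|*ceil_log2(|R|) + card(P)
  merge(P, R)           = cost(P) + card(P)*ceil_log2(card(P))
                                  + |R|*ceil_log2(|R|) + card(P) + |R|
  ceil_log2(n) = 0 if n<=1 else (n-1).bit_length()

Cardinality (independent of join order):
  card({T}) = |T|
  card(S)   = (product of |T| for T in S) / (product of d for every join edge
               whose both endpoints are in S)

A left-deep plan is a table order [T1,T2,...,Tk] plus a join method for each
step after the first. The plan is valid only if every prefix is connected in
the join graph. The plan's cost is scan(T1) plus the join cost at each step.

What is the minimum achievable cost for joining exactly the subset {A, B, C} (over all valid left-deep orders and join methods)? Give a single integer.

Selinger DP over subsets of {A,B,C}:
  {B}: scan cost=400, card=400
  {C}: scan cost=250, card=250
  {A}: scan cost=50, card=50
  {BC}: card=10000; try (C,hash)→4800, (B,merge)→6500, (C,merge)→6650, (B,hash)→7700, (B,nl_idx)→12500, (B,nl)→100250 …(+1); best=4800 via (C,hash)
  {AB}: card=800; try (B,nl_idx)→1300, (A,hash)→1400, (A,nl_idx)→3600, (B,merge)→4400, (A,merge)→4750, (B,hash)→7300 …(+2); best=1300 via (B,nl_idx)
  {ABC}: card=20000; try (C,hash)→6100, (C,merge)→12350, (A,hash)→15400, (A,nl_idx)→84800, (A,merge)→155150, (C,nl)→201300 …(+1); best=6100 via (C,hash)

6100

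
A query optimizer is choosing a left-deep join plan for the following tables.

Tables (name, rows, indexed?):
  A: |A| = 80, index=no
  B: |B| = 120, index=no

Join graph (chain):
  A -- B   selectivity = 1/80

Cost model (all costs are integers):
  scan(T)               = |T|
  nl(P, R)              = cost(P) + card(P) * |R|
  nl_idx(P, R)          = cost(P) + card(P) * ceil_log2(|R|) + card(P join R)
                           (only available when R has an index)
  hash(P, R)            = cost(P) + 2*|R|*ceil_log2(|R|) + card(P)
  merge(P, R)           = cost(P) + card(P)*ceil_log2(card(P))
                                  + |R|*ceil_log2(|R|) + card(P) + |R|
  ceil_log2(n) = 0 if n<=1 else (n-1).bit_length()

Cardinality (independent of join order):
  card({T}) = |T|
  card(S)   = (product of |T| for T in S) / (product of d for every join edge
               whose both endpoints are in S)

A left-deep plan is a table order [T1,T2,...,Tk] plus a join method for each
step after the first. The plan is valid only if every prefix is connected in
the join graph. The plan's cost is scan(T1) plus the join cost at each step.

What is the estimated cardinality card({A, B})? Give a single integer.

Tables in S: A(80), B(120)
Edges inside S: A-B(d=80)
numerator = 80 * 120 = 9600
denominator = 80 = 80
card(S) = 9600 / 80 = 120

120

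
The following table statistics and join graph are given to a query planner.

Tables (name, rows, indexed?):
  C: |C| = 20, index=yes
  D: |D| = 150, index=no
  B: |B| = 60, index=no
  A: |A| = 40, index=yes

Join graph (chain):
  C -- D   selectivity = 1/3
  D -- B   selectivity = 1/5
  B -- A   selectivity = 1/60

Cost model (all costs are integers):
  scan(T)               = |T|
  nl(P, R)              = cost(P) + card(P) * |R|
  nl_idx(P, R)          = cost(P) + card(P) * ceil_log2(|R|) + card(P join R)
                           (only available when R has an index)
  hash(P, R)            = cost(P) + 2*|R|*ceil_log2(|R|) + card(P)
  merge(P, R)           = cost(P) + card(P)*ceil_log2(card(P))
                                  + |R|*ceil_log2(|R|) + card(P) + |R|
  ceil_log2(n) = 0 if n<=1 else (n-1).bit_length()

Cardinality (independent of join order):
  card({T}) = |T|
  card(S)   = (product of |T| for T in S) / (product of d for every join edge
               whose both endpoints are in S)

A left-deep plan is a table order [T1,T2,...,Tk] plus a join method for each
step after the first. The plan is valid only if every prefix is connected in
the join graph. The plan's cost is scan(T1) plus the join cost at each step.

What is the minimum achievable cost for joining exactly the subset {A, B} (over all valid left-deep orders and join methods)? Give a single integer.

460

Selinger DP over subsets of {A,B}:
  {B}: scan cost=60, card=60
  {A}: scan cost=40, card=40
  {AB}: card=40; try (A,nl_idx)→460, (A,hash)→600, (B,merge)→740, (A,merge)→760, (B,hash)→800, (B,nl)→2440 …(+1); best=460 via (A,nl_idx)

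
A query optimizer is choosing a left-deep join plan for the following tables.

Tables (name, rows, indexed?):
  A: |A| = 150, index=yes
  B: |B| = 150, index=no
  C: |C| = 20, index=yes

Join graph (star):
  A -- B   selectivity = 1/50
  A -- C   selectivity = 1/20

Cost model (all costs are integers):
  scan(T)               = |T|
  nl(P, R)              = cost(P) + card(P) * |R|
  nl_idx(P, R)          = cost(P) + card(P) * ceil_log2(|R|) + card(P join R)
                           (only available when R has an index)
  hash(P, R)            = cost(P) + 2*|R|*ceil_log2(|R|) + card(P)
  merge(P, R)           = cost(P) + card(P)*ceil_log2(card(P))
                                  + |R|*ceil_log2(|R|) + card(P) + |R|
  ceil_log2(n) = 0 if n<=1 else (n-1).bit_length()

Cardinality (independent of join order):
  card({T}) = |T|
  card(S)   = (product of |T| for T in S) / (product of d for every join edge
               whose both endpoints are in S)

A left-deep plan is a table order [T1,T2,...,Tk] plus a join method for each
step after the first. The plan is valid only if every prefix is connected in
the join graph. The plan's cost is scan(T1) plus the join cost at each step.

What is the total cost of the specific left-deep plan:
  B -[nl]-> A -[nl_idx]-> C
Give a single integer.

step 1: scan B: cost=150, card=150
step 2: join A via nl
    card(P join A) = 150*150/(50) = 450
    cost = 150 + 150*150 = 22650
step 3: join C via nl_idx
    card(P join C) = 450*20/(20) = 450
    cost = 22650 + 450*5 + 450 = 25350

25350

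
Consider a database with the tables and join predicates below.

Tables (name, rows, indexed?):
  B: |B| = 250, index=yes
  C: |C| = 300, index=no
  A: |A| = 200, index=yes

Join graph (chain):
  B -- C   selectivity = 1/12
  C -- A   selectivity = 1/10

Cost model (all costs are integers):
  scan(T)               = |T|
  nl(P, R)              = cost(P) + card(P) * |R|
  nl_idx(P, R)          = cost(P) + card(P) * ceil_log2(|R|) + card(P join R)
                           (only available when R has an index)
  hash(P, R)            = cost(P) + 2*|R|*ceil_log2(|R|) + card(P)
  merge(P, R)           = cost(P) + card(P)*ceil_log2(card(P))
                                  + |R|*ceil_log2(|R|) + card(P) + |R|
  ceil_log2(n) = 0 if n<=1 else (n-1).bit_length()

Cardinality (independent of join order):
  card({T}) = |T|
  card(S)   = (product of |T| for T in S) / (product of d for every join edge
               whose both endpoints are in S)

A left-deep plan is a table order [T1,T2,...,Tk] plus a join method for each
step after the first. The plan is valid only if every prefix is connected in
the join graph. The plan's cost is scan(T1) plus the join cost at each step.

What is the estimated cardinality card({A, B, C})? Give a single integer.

125000

Tables in S: A(200), B(250), C(300)
Edges inside S: B-C(d=12), C-A(d=10)
numerator = 200 * 250 * 300 = 15000000
denominator = 12 * 10 = 120
card(S) = 15000000 / 120 = 125000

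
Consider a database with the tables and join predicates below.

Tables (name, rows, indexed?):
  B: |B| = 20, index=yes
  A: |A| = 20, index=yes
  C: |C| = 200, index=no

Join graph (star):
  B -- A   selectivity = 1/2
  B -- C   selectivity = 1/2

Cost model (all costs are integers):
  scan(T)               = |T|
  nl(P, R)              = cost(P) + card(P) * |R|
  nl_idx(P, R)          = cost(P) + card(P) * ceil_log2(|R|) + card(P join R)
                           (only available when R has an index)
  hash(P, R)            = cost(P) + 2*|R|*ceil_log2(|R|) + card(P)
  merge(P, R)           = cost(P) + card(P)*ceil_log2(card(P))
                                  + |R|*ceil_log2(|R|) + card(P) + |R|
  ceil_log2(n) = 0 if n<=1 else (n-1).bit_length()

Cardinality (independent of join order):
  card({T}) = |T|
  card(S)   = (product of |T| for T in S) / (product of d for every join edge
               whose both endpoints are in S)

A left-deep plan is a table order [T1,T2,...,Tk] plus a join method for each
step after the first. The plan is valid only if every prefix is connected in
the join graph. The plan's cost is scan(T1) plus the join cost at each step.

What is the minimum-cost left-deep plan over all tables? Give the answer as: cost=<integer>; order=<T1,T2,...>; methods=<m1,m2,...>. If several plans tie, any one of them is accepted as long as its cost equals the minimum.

Selinger DP (subsets sized 1..n):
  {B}: scan cost=20, card=20
  {A}: scan cost=20, card=20
  {C}: scan cost=200, card=200
  {AB}: card=200; try (B,hash)→240, (A,hash)→240, (B,merge)→260, (A,merge)→260, (B,nl_idx)→320, (A,nl_idx)→320 …(+2); best=240 via (B,hash)
  {BC}: card=2000; try (B,hash)→600, (C,merge)→1940, (B,merge)→2120, (B,nl_idx)→3200, (C,hash)→3240, (C,nl)→4020 …(+1); best=600 via (B,hash)
  {ABC}: card=20000; try (A,hash)→2800, (C,hash)→3640, (C,merge)→3840, (A,merge)→24720, (A,nl_idx)→30600, (C,nl)→40240 …(+1); best=2800 via (A,hash)

cost=2800; order=C,B,A; methods=hash,hash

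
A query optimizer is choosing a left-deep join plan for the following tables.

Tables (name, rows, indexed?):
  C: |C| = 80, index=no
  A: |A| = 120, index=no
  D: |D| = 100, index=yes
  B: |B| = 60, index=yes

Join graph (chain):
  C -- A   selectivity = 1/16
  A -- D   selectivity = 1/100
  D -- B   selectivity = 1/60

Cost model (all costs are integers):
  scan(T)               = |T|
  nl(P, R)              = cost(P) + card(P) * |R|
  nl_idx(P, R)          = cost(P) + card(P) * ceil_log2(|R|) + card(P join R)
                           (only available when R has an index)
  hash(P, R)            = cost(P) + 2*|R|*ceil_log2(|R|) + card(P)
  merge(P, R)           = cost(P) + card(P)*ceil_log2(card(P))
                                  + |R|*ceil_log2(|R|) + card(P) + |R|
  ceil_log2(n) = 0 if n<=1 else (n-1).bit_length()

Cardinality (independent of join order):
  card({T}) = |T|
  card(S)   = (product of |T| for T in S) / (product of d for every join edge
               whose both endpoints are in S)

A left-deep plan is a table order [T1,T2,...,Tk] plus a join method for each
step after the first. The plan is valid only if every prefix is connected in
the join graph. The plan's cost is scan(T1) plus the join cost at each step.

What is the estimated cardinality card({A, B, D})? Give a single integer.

Tables in S: A(120), B(60), D(100)
Edges inside S: A-D(d=100), D-B(d=60)
numerator = 120 * 60 * 100 = 720000
denominator = 100 * 60 = 6000
card(S) = 720000 / 6000 = 120

120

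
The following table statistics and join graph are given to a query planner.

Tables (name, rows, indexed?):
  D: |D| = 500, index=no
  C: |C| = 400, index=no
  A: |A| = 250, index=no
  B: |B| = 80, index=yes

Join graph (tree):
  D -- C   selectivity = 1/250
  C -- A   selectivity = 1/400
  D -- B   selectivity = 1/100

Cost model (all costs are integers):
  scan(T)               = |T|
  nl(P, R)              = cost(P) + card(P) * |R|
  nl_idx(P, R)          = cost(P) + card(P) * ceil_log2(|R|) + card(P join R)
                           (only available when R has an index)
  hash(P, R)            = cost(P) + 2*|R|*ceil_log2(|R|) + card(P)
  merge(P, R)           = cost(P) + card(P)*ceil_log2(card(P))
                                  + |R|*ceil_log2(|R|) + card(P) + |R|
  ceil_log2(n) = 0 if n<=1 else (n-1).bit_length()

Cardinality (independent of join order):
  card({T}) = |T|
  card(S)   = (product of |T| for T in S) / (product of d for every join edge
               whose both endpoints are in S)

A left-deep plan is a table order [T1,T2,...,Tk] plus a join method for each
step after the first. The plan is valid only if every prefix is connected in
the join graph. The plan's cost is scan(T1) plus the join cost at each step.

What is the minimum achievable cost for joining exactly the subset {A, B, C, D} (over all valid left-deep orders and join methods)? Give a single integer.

Selinger DP over subsets of {A,B,C,D}:
  {D}: scan cost=500, card=500
  {C}: scan cost=400, card=400
  {A}: scan cost=250, card=250
  {B}: scan cost=80, card=80
  {CD}: card=800; try (C,hash)→8200, (D,merge)→9400, (C,merge)→9500, (D,hash)→9800, (D,nl)→200400, (C,nl)→200500; best=8200 via (C,hash)
  {BD}: card=400; try (B,hash)→2120, (B,nl_idx)→4400, (D,merge)→5720, (B,merge)→6140, (D,hash)→9160, (D,nl)→40080 …(+1); best=2120 via (B,hash)
  {AC}: card=250; try (A,hash)→4800, (C,merge)→6500, (A,merge)→6650, (C,hash)→7700, (C,nl)→100250, (A,nl)→100400; best=4800 via (A,hash)
  {ACD}: card=500; try (D,merge)→12050, (A,hash)→13000, (D,hash)→14050, (A,merge)→19250, (D,nl)→129800, (A,nl)→208200; best=12050 via (D,merge)
  {BCD}: card=640; try (C,hash)→9720, (C,merge)→10120, (B,hash)→10120, (B,nl_idx)→14440, (B,merge)→17640, (B,nl)→72200 …(+1); best=9720 via (C,hash)
  {ABCD}: card=400; try (B,hash)→13670, (A,hash)→14360, (B,nl_idx)→15950, (B,merge)→17690, (A,merge)→19010, (B,nl)→52050 …(+1); best=13670 via (B,hash)

13670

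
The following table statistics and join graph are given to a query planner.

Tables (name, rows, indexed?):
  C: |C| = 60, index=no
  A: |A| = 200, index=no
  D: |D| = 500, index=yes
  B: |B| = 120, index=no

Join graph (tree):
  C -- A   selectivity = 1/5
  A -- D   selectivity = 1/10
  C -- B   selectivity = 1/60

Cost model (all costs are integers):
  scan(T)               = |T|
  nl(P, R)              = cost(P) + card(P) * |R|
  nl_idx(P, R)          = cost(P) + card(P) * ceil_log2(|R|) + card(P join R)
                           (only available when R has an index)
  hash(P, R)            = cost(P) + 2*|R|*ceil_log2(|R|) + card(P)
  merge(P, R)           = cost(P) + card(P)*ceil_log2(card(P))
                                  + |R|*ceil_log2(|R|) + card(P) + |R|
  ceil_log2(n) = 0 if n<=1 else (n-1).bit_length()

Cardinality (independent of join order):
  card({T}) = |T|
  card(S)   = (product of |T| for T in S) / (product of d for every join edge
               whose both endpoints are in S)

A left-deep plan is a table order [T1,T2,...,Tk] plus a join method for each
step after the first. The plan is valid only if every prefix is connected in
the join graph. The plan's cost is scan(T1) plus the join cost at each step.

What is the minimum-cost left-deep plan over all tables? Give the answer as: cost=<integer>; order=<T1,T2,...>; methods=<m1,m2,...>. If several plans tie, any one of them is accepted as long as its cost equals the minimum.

Selinger DP (subsets sized 1..n):
  {C}: scan cost=60, card=60
  {A}: scan cost=200, card=200
  {D}: scan cost=500, card=500
  {B}: scan cost=120, card=120
  {AC}: card=2400; try (C,hash)→1120, (A,merge)→2280, (C,merge)→2420, (A,hash)→3320, (A,nl)→12060, (C,nl)→12200; best=1120 via (C,hash)
  {BC}: card=120; try (C,hash)→960, (B,merge)→1440, (C,merge)→1500, (B,hash)→1800, (B,nl)→7260, (C,nl)→7320; best=960 via (C,hash)
  {AD}: card=10000; try (A,hash)→4200, (D,merge)→7000, (A,merge)→7300, (D,hash)→9400, (D,nl_idx)→12000, (D,nl)→100200 …(+1); best=4200 via (A,hash)
  {ACD}: card=120000; try (D,hash)→12520, (C,hash)→14920, (D,merge)→37320, (D,nl_idx)→142720, (C,merge)→154620, (C,nl)→604200 …(+1); best=12520 via (D,hash)
  {ABC}: card=4800; try (A,merge)→3720, (A,hash)→4280, (B,hash)→5200, (A,nl)→24960, (B,merge)→33280, (B,nl)→289120; best=3720 via (A,merge)
  {ABCD}: card=240000; try (D,hash)→17520, (D,merge)→75920, (B,hash)→134200, (D,nl_idx)→286920, (B,merge)→2173480, (D,nl)→2403720 …(+1); best=17520 via (D,hash)

cost=17520; order=B,C,A,D; methods=hash,merge,hash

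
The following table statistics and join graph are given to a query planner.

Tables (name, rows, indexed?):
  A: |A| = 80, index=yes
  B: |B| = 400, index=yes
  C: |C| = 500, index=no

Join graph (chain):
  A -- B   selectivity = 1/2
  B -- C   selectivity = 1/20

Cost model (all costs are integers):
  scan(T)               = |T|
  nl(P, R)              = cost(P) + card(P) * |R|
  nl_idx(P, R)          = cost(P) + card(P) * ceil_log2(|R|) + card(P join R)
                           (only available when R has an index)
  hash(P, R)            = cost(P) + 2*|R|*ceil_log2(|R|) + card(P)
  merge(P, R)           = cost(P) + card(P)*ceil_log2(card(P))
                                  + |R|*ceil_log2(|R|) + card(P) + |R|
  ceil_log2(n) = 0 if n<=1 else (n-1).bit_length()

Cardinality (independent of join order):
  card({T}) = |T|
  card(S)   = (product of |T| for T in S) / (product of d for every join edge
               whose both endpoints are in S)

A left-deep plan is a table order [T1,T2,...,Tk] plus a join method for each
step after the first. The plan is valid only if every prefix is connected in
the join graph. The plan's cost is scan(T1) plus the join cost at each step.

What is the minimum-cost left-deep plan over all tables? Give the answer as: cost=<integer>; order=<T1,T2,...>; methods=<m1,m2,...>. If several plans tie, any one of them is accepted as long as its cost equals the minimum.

cost=19320; order=C,B,A; methods=hash,hash

Selinger DP (subsets sized 1..n):
  {A}: scan cost=80, card=80
  {B}: scan cost=400, card=400
  {C}: scan cost=500, card=500
  {AB}: card=16000; try (A,hash)→1920, (B,merge)→4720, (A,merge)→5040, (B,hash)→7360, (B,nl_idx)→16800, (A,nl_idx)→19200 …(+2); best=1920 via (A,hash)
  {BC}: card=10000; try (B,hash)→8200, (C,merge)→9400, (B,merge)→9500, (C,hash)→9800, (B,nl_idx)→15000, (C,nl)→200400 …(+1); best=8200 via (B,hash)
  {ABC}: card=400000; try (A,hash)→19320, (C,hash)→26920, (A,merge)→158840, (C,merge)→246920, (A,nl_idx)→478200, (A,nl)→808200 …(+1); best=19320 via (A,hash)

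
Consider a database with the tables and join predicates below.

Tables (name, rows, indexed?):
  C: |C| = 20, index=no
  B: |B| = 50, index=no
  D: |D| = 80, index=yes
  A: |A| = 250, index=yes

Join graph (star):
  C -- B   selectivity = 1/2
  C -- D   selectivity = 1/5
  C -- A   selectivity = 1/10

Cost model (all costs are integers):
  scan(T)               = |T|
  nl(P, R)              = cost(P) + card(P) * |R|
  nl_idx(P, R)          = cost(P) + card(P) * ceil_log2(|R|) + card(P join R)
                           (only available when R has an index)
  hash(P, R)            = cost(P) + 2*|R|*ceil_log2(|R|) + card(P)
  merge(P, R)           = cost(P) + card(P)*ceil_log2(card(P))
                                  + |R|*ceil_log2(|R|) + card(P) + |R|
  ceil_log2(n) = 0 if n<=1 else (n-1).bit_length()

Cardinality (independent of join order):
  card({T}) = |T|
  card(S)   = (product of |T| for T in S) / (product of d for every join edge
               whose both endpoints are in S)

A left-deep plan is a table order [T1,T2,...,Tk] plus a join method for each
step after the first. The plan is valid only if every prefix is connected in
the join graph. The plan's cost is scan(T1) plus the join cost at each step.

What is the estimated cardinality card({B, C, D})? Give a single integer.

8000

Tables in S: B(50), C(20), D(80)
Edges inside S: C-B(d=2), C-D(d=5)
numerator = 50 * 20 * 80 = 80000
denominator = 2 * 5 = 10
card(S) = 80000 / 10 = 8000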